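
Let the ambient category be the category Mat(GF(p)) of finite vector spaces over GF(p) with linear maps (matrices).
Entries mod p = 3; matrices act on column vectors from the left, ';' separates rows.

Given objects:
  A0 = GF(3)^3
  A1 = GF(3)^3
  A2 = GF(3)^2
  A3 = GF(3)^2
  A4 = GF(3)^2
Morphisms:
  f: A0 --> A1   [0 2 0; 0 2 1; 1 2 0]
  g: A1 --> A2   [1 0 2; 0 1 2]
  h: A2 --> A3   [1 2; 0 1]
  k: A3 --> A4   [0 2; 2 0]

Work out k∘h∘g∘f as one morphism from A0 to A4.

Answer: [1 0 2; 0 0 1]

Trace:
  e0=(1,0,0) f-->(0,0,1) g-->(2,2) h-->(0,2) k-->(1,0)
  e1=(0,1,0) f-->(2,2,2) g-->(0,0) h-->(0,0) k-->(0,0)
  e2=(0,0,1) f-->(0,1,0) g-->(0,1) h-->(2,1) k-->(2,1)
composite: [1 0 2; 0 0 1]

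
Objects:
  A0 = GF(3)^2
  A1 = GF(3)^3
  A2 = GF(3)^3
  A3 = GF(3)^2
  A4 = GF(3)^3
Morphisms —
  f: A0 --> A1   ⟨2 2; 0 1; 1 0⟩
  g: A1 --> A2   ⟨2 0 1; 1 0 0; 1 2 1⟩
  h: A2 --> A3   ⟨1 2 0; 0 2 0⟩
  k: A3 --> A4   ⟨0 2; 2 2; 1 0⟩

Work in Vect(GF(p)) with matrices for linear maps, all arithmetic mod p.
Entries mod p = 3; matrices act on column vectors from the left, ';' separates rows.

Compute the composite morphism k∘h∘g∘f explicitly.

Answer: ⟨2 2; 2 0; 0 2⟩

Trace:
  e0=(1,0) f-->(2,0,1) g-->(2,2,0) h-->(0,1) k-->(2,2,0)
  e1=(0,1) f-->(2,1,0) g-->(1,2,1) h-->(2,1) k-->(2,0,2)
⟦path⟧: ⟨2 2; 2 0; 0 2⟩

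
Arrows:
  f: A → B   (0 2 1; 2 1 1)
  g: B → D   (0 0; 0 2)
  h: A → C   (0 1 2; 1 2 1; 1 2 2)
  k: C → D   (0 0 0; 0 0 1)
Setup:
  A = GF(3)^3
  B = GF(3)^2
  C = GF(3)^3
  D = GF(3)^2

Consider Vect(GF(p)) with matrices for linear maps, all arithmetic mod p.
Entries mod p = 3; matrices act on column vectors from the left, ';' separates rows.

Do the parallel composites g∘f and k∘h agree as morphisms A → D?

Path 1 = f;g:
  e0=[1,0,0] f→[0,2] g→[0,1]
  e1=[0,1,0] f→[2,1] g→[0,2]
  e2=[0,0,1] f→[1,1] g→[0,2]
  composite₁ = (0 0 0; 1 2 2)
Path 2 = h;k:
  e0=[1,0,0] h→[0,1,1] k→[0,1]
  e1=[0,1,0] h→[1,2,2] k→[0,2]
  e2=[0,0,1] h→[2,1,2] k→[0,2]
  composite₂ = (0 0 0; 1 2 2)
Equal? same morphism ✓

Answer: COMMUTES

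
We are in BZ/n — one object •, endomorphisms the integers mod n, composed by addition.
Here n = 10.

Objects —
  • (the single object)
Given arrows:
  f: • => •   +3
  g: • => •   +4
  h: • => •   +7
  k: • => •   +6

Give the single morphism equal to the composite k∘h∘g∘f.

  0 +3≡3 +4≡7 +7≡4 +6≡0  (mod 10)
result: +0

Answer: +0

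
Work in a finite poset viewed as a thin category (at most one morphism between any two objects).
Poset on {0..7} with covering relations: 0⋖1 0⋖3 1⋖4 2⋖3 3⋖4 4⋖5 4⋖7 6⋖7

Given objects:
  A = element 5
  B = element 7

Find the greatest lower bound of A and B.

Answer: A∧B = 4

Derivation:
Lower bounds of A=5 and B=7: {0,1,2,3,4}
  0 ⊑ 4
  1 ⊑ 4
  2 ⊑ 4
  3 ⊑ 4
  4 ⊑ 4
glb = 4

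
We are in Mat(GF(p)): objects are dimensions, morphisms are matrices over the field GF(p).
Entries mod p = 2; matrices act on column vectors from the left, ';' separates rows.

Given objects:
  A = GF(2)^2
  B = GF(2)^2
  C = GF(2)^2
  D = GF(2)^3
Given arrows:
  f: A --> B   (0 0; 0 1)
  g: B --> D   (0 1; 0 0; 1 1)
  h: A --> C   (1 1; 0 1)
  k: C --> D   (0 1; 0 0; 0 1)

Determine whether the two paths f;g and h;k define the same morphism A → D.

1) trace f;g:
  e0=[1,0] f-->[0,0] g-->[0,0,0]
  e1=[0,1] f-->[0,1] g-->[1,0,1]
  ⟦path⟧₁ = (0 1; 0 0; 0 1)
2) trace h;k:
  e0=[1,0] h-->[1,0] k-->[0,0,0]
  e1=[0,1] h-->[1,1] k-->[1,0,1]
  ⟦path⟧₂ = (0 1; 0 0; 0 1)
Equal? YES — commutes

Answer: COMMUTES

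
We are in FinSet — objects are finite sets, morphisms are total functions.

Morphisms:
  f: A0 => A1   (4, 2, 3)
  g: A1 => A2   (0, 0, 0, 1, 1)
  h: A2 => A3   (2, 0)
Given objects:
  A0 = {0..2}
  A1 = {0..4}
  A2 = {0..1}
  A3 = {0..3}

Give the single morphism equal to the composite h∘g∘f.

Answer: (0, 2, 0)

Trace:
  0 f=>4 g=>1 h=>0
  1 f=>2 g=>0 h=>2
  2 f=>3 g=>1 h=>0
⟦path⟧: (0, 2, 0)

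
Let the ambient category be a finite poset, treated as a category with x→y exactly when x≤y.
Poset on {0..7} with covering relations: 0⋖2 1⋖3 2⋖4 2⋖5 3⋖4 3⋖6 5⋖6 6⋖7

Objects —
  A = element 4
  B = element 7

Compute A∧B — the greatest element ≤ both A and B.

Answer: NO MEET EXISTS

Trace:
{x : x≤A ∧ x≤B} = {0,1,2,3}  (A=4, B=7)
  maximal lower bounds 2 and 3 are incomparable: neither 2≤3 nor 3≤2
→ no greatest lower bound exists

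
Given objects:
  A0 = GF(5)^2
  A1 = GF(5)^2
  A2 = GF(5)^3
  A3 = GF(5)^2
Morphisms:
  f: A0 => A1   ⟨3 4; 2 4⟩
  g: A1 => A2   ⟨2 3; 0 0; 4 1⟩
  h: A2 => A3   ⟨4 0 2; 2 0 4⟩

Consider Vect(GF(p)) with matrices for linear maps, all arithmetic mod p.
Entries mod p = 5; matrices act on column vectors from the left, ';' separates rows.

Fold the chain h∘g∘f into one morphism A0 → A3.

Answer: ⟨1 0; 0 0⟩

Trace:
  e0=(1,0) f=>(3,2) g=>(2,0,4) h=>(1,0)
  e1=(0,1) f=>(4,4) g=>(0,0,0) h=>(0,0)
⟦path⟧: ⟨1 0; 0 0⟩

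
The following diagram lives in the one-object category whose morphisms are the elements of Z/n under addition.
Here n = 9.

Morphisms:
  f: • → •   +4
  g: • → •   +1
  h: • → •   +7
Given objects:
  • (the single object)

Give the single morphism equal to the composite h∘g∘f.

  0 +4≡4 +1≡5 +7≡3  (mod 9)
result: +3

Answer: +3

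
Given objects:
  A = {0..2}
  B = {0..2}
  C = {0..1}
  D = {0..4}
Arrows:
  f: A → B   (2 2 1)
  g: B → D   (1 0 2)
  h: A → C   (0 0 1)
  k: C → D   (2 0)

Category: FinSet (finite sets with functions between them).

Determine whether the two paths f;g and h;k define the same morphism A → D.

Answer: COMMUTES

Work:
1) trace f;g:
  0 f→2 g→2
  1 f→2 g→2
  2 f→1 g→0
  result₁ = (2 2 0)
2) trace h;k:
  0 h→0 k→2
  1 h→0 k→2
  2 h→1 k→0
  result₂ = (2 2 0)
Equal? YES — commutes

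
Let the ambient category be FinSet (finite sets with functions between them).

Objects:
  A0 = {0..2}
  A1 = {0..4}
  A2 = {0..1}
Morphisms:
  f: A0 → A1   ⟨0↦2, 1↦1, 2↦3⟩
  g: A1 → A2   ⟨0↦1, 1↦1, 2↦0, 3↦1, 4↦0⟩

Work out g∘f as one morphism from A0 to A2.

  0 f→2 g→0
  1 f→1 g→1
  2 f→3 g→1
⟦path⟧: ⟨0↦0, 1↦1, 2↦1⟩

Answer: ⟨0↦0, 1↦1, 2↦1⟩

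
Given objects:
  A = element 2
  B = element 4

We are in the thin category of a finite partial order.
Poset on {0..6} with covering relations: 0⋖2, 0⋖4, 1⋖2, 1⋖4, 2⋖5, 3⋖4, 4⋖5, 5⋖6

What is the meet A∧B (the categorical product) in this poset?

Common predecessors of 2,4: {0,1}
  maximal lower bounds 0 and 1 are incomparable: neither 0⊑1 nor 1⊑0
→ no greatest lower bound exists

Answer: NO MEET EXISTS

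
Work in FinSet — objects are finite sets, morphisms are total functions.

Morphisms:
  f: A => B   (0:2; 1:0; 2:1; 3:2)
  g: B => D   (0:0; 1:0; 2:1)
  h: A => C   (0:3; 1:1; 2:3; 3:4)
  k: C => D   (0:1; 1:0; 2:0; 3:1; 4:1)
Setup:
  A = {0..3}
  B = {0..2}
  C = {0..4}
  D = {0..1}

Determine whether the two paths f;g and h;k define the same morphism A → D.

Answer: DOES NOT COMMUTE

Trace:
Path 1 = f;g:
  0 f=>2 g=>1
  1 f=>0 g=>0
  2 f=>1 g=>0
  3 f=>2 g=>1
  ⟦path⟧₁ = (0:1; 1:0; 2:0; 3:1)
Path 2 = h;k:
  0 h=>3 k=>1
  1 h=>1 k=>0
  2 h=>3 k=>1
  3 h=>4 k=>1
  ⟦path⟧₂ = (0:1; 1:0; 2:1; 3:1)
Equal? NO — does not commute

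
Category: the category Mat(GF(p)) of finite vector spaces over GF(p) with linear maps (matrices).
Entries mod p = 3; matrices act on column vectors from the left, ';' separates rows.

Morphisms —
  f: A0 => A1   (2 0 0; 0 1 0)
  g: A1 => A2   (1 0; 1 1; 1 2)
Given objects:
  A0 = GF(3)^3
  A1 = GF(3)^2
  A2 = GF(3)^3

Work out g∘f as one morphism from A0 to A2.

Answer: (2 0 0; 2 1 0; 2 2 0)

Derivation:
  e0=⟨1,0,0⟩ f=>⟨2,0⟩ g=>⟨2,2,2⟩
  e1=⟨0,1,0⟩ f=>⟨0,1⟩ g=>⟨0,1,2⟩
  e2=⟨0,0,1⟩ f=>⟨0,0⟩ g=>⟨0,0,0⟩
⟦path⟧: (2 0 0; 2 1 0; 2 2 0)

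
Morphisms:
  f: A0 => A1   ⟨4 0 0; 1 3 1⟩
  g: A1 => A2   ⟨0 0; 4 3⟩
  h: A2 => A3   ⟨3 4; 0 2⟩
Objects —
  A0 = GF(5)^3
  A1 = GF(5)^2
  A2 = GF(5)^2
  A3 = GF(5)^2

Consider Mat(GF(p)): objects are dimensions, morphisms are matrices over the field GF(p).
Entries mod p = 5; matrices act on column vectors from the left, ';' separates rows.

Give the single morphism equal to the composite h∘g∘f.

Answer: ⟨1 1 2; 3 3 1⟩

Trace:
  e0=[1,0,0] f=>[4,1] g=>[0,4] h=>[1,3]
  e1=[0,1,0] f=>[0,3] g=>[0,4] h=>[1,3]
  e2=[0,0,1] f=>[0,1] g=>[0,3] h=>[2,1]
composite: ⟨1 1 2; 3 3 1⟩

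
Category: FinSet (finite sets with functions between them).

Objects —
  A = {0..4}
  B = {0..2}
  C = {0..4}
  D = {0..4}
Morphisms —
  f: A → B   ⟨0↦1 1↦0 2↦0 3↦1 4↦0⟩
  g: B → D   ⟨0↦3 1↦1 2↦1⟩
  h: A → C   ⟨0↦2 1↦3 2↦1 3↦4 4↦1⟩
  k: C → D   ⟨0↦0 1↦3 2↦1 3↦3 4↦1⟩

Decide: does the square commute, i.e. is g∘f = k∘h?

Answer: COMMUTES

Derivation:
Path 1 = f;g:
  0 f→1 g→1
  1 f→0 g→3
  2 f→0 g→3
  3 f→1 g→1
  4 f→0 g→3
  ⟦path⟧₁ = ⟨0↦1 1↦3 2↦3 3↦1 4↦3⟩
Path 2 = h;k:
  0 h→2 k→1
  1 h→3 k→3
  2 h→1 k→3
  3 h→4 k→1
  4 h→1 k→3
  ⟦path⟧₂ = ⟨0↦1 1↦3 2↦3 3↦1 4↦3⟩
Equal? YES — commutes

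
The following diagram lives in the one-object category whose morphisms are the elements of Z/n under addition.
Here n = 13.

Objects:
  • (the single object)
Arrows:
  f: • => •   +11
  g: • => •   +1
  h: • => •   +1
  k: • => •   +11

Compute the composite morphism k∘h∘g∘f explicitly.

Answer: +11

Derivation:
  0 +11≡11 +1≡12 +1≡0 +11≡11  (mod 13)
result: +11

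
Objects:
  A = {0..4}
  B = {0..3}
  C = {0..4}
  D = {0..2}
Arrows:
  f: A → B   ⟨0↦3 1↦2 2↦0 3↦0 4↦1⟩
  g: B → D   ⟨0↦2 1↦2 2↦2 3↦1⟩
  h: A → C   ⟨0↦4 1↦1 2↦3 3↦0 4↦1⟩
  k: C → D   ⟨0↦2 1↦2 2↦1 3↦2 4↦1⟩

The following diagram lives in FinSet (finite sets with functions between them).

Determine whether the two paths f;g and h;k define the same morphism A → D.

Path 1 = f;g:
  0 f→3 g→1
  1 f→2 g→2
  2 f→0 g→2
  3 f→0 g→2
  4 f→1 g→2
  composite₁ = ⟨0↦1 1↦2 2↦2 3↦2 4↦2⟩
Path 2 = h;k:
  0 h→4 k→1
  1 h→1 k→2
  2 h→3 k→2
  3 h→0 k→2
  4 h→1 k→2
  composite₂ = ⟨0↦1 1↦2 2↦2 3↦2 4↦2⟩
Equal? same morphism ✓

Answer: COMMUTES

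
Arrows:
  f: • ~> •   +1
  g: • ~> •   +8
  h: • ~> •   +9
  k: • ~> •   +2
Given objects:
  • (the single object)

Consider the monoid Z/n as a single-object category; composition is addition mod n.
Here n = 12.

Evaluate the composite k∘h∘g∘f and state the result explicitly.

Answer: +8

Trace:
  0 +1≡1 +8≡9 +9≡6 +2≡8  (mod 12)
⟦path⟧: +8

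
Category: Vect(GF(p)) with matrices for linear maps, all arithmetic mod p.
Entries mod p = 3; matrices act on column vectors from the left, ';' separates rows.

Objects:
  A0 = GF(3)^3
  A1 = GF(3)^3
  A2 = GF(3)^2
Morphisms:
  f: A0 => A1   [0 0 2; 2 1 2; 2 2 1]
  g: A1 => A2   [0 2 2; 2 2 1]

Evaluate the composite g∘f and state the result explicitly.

  e0=(1,0,0) f=>(0,2,2) g=>(2,0)
  e1=(0,1,0) f=>(0,1,2) g=>(0,1)
  e2=(0,0,1) f=>(2,2,1) g=>(0,0)
result: [2 0 0; 0 1 0]

Answer: [2 0 0; 0 1 0]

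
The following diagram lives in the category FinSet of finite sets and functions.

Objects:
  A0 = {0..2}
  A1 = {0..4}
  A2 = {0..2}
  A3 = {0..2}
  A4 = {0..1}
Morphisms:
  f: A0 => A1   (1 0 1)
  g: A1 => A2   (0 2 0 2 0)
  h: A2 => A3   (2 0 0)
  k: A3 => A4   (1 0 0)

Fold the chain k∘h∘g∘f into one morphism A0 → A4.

  0 f=>1 g=>2 h=>0 k=>1
  1 f=>0 g=>0 h=>2 k=>0
  2 f=>1 g=>2 h=>0 k=>1
composite: (1 0 1)

Answer: (1 0 1)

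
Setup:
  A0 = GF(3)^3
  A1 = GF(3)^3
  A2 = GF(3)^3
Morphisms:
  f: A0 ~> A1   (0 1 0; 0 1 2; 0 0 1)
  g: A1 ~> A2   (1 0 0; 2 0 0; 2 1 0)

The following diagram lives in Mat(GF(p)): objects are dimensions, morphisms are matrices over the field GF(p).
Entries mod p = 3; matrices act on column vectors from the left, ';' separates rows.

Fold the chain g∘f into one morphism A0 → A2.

  e0=⟨1,0,0⟩ f~>⟨0,0,0⟩ g~>⟨0,0,0⟩
  e1=⟨0,1,0⟩ f~>⟨1,1,0⟩ g~>⟨1,2,0⟩
  e2=⟨0,0,1⟩ f~>⟨0,2,1⟩ g~>⟨0,0,2⟩
composite: (0 1 0; 0 2 0; 0 0 2)

Answer: (0 1 0; 0 2 0; 0 0 2)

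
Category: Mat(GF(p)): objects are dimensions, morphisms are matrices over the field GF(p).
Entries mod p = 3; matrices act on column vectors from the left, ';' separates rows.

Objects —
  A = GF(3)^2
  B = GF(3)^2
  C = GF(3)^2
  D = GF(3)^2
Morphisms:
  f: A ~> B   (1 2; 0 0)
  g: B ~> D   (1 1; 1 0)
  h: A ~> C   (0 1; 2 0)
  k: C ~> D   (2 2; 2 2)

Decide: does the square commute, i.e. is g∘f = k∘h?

Answer: COMMUTES

Trace:
Along f;g (path 1):
  e0=⟨1,0⟩ f~>⟨1,0⟩ g~>⟨1,1⟩
  e1=⟨0,1⟩ f~>⟨2,0⟩ g~>⟨2,2⟩
  ⟦path⟧₁ = (1 2; 1 2)
Along h;k (path 2):
  e0=⟨1,0⟩ h~>⟨0,2⟩ k~>⟨1,1⟩
  e1=⟨0,1⟩ h~>⟨1,0⟩ k~>⟨2,2⟩
  ⟦path⟧₂ = (1 2; 1 2)
Equal? same morphism ✓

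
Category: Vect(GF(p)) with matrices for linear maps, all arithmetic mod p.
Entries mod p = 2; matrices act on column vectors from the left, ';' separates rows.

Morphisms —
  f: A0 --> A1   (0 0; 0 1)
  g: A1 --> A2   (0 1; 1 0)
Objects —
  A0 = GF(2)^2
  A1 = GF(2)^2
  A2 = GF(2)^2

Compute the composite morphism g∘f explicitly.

Answer: (0 1; 0 0)

Work:
  e0=(1,0) f-->(0,0) g-->(0,0)
  e1=(0,1) f-->(0,1) g-->(1,0)
composite: (0 1; 0 0)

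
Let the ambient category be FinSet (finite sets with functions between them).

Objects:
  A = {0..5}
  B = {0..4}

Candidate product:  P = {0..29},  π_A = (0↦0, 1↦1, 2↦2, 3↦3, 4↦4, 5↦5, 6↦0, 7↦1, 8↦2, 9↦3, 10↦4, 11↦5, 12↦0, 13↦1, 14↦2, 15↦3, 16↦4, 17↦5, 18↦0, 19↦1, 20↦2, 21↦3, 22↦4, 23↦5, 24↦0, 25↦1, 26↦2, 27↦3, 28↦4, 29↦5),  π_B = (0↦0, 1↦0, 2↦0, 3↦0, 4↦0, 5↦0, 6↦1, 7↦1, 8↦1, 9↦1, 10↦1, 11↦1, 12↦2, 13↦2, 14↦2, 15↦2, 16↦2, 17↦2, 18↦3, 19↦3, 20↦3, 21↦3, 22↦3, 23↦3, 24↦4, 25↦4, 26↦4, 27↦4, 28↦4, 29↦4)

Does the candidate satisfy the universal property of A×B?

Answer: VALID PRODUCT

Trace:
|A|·|B| = 6·5 = 30;  |P| = 30
Check the pairing map k ↦ (π_A(k), π_B(k)):
  0 ↦ (0,0)
  1 ↦ (1,0)
  2 ↦ (2,0)
  3 ↦ (3,0)
  4 ↦ (4,0)
  5 ↦ (5,0)
  6 ↦ (0,1)
  7 ↦ (1,1)
  8 ↦ (2,1)
  9 ↦ (3,1)
  10 ↦ (4,1)
  11 ↦ (5,1)
  12 ↦ (0,2)
  13 ↦ (1,2)
  14 ↦ (2,2)
  15 ↦ (3,2)
  16 ↦ (4,2)
  17 ↦ (5,2)
  18 ↦ (0,3)
  19 ↦ (1,3)
  20 ↦ (2,3)
  21 ↦ (3,3)
  22 ↦ (4,3)
  23 ↦ (5,3)
  24 ↦ (0,4)
  25 ↦ (1,4)
  26 ↦ (2,4)
  27 ↦ (3,4)
  28 ↦ (4,4)
  29 ↦ (5,4)
distinct pairs in image: 30 / 30 needed
  → bijection onto A×B; projections well-typed.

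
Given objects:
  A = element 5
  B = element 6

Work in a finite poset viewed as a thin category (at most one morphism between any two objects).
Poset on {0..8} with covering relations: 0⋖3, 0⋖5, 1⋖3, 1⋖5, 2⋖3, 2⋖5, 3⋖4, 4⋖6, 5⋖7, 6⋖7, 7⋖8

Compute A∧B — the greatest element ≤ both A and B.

Answer: NO MEET EXISTS

Trace:
Common predecessors of 5,6: {0,1,2}
  maximal lower bounds 0 and 1 are incomparable: neither 0<=1 nor 1<=0
→ no greatest lower bound exists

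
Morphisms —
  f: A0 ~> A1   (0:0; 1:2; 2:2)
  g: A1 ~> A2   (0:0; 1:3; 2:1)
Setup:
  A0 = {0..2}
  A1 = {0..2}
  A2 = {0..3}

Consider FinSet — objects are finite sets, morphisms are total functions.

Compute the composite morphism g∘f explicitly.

Answer: (0:0; 1:1; 2:1)

Derivation:
  0 f~>0 g~>0
  1 f~>2 g~>1
  2 f~>2 g~>1
result: (0:0; 1:1; 2:1)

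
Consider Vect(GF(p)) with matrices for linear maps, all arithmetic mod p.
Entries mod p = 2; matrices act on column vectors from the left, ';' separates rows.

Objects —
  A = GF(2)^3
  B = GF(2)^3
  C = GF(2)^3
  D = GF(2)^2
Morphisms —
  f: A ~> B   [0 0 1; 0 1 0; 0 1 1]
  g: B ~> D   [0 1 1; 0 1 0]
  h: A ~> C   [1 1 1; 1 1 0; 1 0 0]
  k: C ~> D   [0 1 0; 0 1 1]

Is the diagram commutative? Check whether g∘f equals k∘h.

1) trace f;g:
  e0=[1,0,0] f~>[0,0,0] g~>[0,0]
  e1=[0,1,0] f~>[0,1,1] g~>[0,1]
  e2=[0,0,1] f~>[1,0,1] g~>[1,0]
  composite₁ = [0 0 1; 0 1 0]
2) trace h;k:
  e0=[1,0,0] h~>[1,1,1] k~>[1,0]
  e1=[0,1,0] h~>[1,1,0] k~>[1,1]
  e2=[0,0,1] h~>[1,0,0] k~>[0,0]
  composite₂ = [1 1 0; 0 1 0]
Equal? differ; not commutative

Answer: DOES NOT COMMUTE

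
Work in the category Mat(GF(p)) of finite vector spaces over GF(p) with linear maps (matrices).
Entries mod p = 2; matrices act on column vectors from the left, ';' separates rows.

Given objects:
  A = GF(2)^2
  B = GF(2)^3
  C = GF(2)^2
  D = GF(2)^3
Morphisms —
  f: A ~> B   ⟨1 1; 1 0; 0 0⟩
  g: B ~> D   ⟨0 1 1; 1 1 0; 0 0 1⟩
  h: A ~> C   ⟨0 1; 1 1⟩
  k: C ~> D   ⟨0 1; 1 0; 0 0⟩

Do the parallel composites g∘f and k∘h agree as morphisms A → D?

Along f;g (path 1):
  e0=(1,0) f~>(1,1,0) g~>(1,0,0)
  e1=(0,1) f~>(1,0,0) g~>(0,1,0)
  ⟦path⟧₁ = ⟨1 0; 0 1; 0 0⟩
Along h;k (path 2):
  e0=(1,0) h~>(0,1) k~>(1,0,0)
  e1=(0,1) h~>(1,1) k~>(1,1,0)
  ⟦path⟧₂ = ⟨1 1; 0 1; 0 0⟩
Equal? NO — does not commute

Answer: DOES NOT COMMUTE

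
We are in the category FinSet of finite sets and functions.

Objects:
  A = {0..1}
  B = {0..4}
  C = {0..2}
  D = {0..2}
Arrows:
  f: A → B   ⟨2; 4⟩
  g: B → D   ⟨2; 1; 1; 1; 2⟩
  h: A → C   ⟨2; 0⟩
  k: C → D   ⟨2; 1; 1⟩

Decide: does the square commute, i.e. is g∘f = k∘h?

Along f;g (path 1):
  0 f→2 g→1
  1 f→4 g→2
  result₁ = ⟨1; 2⟩
Along h;k (path 2):
  0 h→2 k→1
  1 h→0 k→2
  result₂ = ⟨1; 2⟩
Equal? same morphism ✓

Answer: COMMUTES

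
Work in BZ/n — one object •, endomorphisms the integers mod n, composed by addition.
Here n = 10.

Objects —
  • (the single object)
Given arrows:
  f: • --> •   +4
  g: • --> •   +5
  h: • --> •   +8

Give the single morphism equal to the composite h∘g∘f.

  0 +4≡4 +5≡9 +8≡7  (mod 10)
composite: +7

Answer: +7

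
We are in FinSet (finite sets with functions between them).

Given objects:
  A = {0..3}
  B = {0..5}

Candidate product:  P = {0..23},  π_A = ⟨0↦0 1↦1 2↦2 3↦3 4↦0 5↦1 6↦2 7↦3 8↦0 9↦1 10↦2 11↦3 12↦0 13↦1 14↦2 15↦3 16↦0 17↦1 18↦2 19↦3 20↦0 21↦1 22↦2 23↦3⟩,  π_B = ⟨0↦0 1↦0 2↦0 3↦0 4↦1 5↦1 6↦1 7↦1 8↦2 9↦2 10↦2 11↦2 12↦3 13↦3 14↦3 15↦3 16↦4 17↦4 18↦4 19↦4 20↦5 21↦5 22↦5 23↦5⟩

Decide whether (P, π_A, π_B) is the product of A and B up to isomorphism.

Answer: VALID PRODUCT

Trace:
|A|·|B| = 4·6 = 24;  |P| = 24
Check the pairing map k ↦ (π_A(k), π_B(k)):
  0 ↦ (0,0)
  1 ↦ (1,0)
  2 ↦ (2,0)
  3 ↦ (3,0)
  4 ↦ (0,1)
  5 ↦ (1,1)
  6 ↦ (2,1)
  7 ↦ (3,1)
  8 ↦ (0,2)
  9 ↦ (1,2)
  10 ↦ (2,2)
  11 ↦ (3,2)
  12 ↦ (0,3)
  13 ↦ (1,3)
  14 ↦ (2,3)
  15 ↦ (3,3)
  16 ↦ (0,4)
  17 ↦ (1,4)
  18 ↦ (2,4)
  19 ↦ (3,4)
  20 ↦ (0,5)
  21 ↦ (1,5)
  22 ↦ (2,5)
  23 ↦ (3,5)
distinct pairs in image: 24 / 24 needed
  → bijection onto A×B; projections well-typed.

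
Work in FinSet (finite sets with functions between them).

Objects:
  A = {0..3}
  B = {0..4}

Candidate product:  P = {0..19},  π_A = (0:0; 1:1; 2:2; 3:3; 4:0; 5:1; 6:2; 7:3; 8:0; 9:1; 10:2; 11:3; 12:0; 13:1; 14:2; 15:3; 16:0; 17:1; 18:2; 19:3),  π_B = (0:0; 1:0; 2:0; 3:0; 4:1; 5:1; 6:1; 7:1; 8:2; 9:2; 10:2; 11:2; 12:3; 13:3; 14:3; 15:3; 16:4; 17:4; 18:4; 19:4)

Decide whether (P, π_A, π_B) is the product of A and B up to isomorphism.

Answer: VALID PRODUCT

Work:
|A|·|B| = 4·5 = 20;  |P| = 20
Check the pairing map k ↦ (π_A(k), π_B(k)):
  0 : (0,0)
  1 : (1,0)
  2 : (2,0)
  3 : (3,0)
  4 : (0,1)
  5 : (1,1)
  6 : (2,1)
  7 : (3,1)
  8 : (0,2)
  9 : (1,2)
  10 : (2,2)
  11 : (3,2)
  12 : (0,3)
  13 : (1,3)
  14 : (2,3)
  15 : (3,3)
  16 : (0,4)
  17 : (1,4)
  18 : (2,4)
  19 : (3,4)
distinct pairs in image: 20 / 20 needed
  → bijection onto A×B; projections well-typed.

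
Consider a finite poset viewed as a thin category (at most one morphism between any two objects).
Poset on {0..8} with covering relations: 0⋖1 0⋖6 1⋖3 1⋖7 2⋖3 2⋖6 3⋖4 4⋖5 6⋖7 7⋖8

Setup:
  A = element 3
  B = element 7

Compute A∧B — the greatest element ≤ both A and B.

Answer: NO MEET EXISTS

Derivation:
Lower bounds of A=3 and B=7: {0,1,2}
  maximal lower bounds 1 and 2 are incomparable: neither 1≤2 nor 2≤1
→ no greatest lower bound exists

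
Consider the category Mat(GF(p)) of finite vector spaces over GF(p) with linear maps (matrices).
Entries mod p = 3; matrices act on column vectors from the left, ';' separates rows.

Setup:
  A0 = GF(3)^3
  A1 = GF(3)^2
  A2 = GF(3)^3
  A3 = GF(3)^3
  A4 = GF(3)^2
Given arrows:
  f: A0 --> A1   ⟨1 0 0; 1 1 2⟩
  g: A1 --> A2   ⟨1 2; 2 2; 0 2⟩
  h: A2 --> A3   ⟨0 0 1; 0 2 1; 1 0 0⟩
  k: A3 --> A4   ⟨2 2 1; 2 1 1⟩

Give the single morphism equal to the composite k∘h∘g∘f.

Answer: ⟨0 0 0; 2 0 0⟩

Derivation:
  e0=(1,0,0) f-->(1,1) g-->(0,1,2) h-->(2,1,0) k-->(0,2)
  e1=(0,1,0) f-->(0,1) g-->(2,2,2) h-->(2,0,2) k-->(0,0)
  e2=(0,0,1) f-->(0,2) g-->(1,1,1) h-->(1,0,1) k-->(0,0)
composite: ⟨0 0 0; 2 0 0⟩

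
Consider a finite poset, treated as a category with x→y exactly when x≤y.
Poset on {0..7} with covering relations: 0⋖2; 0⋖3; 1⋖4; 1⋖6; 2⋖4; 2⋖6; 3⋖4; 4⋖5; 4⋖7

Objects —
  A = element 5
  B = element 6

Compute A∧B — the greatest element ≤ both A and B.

Lower bounds of A=5 and B=6: {0,1,2}
  maximal lower bounds 1 and 2 are incomparable: neither 1≤2 nor 2≤1
→ no greatest lower bound exists

Answer: NO MEET EXISTS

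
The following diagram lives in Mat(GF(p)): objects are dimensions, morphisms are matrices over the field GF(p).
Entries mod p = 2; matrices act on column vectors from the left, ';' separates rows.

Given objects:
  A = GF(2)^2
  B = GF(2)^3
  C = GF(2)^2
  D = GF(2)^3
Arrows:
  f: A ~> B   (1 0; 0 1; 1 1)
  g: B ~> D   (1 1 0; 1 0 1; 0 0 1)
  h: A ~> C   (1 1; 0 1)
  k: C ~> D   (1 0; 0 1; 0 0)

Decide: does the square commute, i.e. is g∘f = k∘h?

Along f;g (path 1):
  e0=(1,0) f~>(1,0,1) g~>(1,0,1)
  e1=(0,1) f~>(0,1,1) g~>(1,1,1)
  result₁ = (1 1; 0 1; 1 1)
Along h;k (path 2):
  e0=(1,0) h~>(1,0) k~>(1,0,0)
  e1=(0,1) h~>(1,1) k~>(1,1,0)
  result₂ = (1 1; 0 1; 0 0)
Equal? distinct morphisms ✗

Answer: DOES NOT COMMUTE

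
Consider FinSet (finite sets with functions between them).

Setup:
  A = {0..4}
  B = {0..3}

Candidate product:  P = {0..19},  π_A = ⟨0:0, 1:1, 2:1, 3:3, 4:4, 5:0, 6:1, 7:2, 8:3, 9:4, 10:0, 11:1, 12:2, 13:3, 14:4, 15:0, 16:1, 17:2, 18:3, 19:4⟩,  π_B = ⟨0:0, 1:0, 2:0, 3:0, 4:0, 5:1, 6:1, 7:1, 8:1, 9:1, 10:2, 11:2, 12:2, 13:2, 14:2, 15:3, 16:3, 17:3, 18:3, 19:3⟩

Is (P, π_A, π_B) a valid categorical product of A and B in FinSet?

Answer: NOT A VALID PRODUCT — duplicate pair at indices 1,2

Work:
|A|·|B| = 5·4 = 20;  |P| = 20
Check the pairing map k ↦ (π_A(k), π_B(k)):
  0 : (0,0)
  1 : (1,0)
  2 : (1,0)  ✗ repeats pair of k=1
  3 : (3,0)
  4 : (4,0)
  5 : (0,1)
  6 : (1,1)
  7 : (2,1)
  8 : (3,1)
  9 : (4,1)
  10 : (0,2)
  11 : (1,2)
  12 : (2,2)
  13 : (3,2)
  14 : (4,2)
  15 : (0,3)
  16 : (1,3)
  17 : (2,3)
  18 : (3,3)
  19 : (4,3)
distinct pairs in image: 19 / 20 needed
  → (1,0) hit at k=1 and k=2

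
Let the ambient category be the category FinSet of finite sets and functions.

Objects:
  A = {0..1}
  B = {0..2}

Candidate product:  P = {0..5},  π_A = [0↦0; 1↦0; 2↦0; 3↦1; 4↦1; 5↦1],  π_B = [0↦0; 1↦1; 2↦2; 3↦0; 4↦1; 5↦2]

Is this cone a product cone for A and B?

|A|·|B| = 2·3 = 6;  |P| = 6
Check the pairing map k ↦ (π_A(k), π_B(k)):
  0 ↦ (0,0)
  1 ↦ (0,1)
  2 ↦ (0,2)
  3 ↦ (1,0)
  4 ↦ (1,1)
  5 ↦ (1,2)
distinct pairs in image: 6 / 6 needed
  → bijection onto A×B; projections well-typed.

Answer: VALID PRODUCT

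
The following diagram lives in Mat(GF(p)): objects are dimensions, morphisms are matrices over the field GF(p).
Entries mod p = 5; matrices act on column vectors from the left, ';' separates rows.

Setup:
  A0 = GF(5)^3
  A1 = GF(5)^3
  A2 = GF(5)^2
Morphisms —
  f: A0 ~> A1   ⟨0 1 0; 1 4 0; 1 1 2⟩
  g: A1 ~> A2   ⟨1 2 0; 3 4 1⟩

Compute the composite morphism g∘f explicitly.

Answer: ⟨2 4 0; 0 0 2⟩

Work:
  e0=[1,0,0] f~>[0,1,1] g~>[2,0]
  e1=[0,1,0] f~>[1,4,1] g~>[4,0]
  e2=[0,0,1] f~>[0,0,2] g~>[0,2]
result: ⟨2 4 0; 0 0 2⟩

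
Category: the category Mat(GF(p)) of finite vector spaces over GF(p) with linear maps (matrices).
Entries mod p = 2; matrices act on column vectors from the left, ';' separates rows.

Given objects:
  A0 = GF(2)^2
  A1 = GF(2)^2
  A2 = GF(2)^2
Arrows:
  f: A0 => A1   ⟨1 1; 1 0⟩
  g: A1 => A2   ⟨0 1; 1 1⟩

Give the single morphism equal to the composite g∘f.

Answer: ⟨1 0; 0 1⟩

Work:
  e0=[1,0] f=>[1,1] g=>[1,0]
  e1=[0,1] f=>[1,0] g=>[0,1]
⟦path⟧: ⟨1 0; 0 1⟩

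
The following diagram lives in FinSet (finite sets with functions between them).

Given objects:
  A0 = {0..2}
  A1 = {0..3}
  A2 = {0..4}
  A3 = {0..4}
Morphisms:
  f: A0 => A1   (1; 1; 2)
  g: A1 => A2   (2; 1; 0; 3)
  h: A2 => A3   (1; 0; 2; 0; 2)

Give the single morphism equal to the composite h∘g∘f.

Answer: (0; 0; 1)

Trace:
  0 f=>1 g=>1 h=>0
  1 f=>1 g=>1 h=>0
  2 f=>2 g=>0 h=>1
result: (0; 0; 1)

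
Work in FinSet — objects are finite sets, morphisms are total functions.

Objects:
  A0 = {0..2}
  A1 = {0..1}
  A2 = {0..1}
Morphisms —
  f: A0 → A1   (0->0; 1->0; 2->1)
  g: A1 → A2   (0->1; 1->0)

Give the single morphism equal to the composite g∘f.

Answer: (0->1; 1->1; 2->0)

Trace:
  0 f→0 g→1
  1 f→0 g→1
  2 f→1 g→0
result: (0->1; 1->1; 2->0)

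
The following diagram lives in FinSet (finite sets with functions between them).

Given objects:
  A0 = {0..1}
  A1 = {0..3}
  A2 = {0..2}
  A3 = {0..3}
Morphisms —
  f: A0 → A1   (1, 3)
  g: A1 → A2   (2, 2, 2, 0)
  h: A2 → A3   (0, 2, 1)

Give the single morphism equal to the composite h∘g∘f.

Answer: (1, 0)

Work:
  0 f→1 g→2 h→1
  1 f→3 g→0 h→0
⟦path⟧: (1, 0)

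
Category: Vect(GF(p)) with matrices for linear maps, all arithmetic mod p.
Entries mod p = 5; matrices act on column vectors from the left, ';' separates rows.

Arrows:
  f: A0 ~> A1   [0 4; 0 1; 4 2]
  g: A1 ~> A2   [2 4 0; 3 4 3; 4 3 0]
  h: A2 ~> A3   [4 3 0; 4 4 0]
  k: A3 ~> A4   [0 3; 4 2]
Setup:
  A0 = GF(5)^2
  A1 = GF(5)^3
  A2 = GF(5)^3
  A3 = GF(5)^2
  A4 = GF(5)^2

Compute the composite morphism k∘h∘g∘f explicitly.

  e0=⟨1,0⟩ f~>⟨0,0,4⟩ g~>⟨0,2,0⟩ h~>⟨1,3⟩ k~>⟨4,0⟩
  e1=⟨0,1⟩ f~>⟨4,1,2⟩ g~>⟨2,2,4⟩ h~>⟨4,1⟩ k~>⟨3,3⟩
composite: [4 3; 0 3]

Answer: [4 3; 0 3]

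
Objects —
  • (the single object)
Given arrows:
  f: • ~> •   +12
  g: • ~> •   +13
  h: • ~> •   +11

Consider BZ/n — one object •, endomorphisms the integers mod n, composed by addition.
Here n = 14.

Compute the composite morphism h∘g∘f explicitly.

Answer: +8

Work:
  0 +12≡12 +13≡11 +11≡8  (mod 14)
⟦path⟧: +8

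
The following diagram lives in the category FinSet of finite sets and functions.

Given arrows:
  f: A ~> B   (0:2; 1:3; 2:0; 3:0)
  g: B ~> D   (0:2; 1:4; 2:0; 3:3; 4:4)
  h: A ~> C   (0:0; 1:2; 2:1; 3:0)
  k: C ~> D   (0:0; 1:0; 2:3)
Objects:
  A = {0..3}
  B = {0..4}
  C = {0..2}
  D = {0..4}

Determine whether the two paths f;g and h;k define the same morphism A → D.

Answer: DOES NOT COMMUTE

Trace:
Along f;g (path 1):
  0 f~>2 g~>0
  1 f~>3 g~>3
  2 f~>0 g~>2
  3 f~>0 g~>2
  result₁ = (0:0; 1:3; 2:2; 3:2)
Along h;k (path 2):
  0 h~>0 k~>0
  1 h~>2 k~>3
  2 h~>1 k~>0
  3 h~>0 k~>0
  result₂ = (0:0; 1:3; 2:0; 3:0)
Equal? distinct morphisms ✗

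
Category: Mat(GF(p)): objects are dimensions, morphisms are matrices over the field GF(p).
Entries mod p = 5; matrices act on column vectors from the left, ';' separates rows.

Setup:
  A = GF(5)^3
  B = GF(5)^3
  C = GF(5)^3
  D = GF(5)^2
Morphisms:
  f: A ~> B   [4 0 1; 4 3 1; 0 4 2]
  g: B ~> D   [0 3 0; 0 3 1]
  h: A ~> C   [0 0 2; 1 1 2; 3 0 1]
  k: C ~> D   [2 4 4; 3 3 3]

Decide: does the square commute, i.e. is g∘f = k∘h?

Answer: DOES NOT COMMUTE

Derivation:
1) trace f;g:
  e0=⟨1,0,0⟩ f~>⟨4,4,0⟩ g~>⟨2,2⟩
  e1=⟨0,1,0⟩ f~>⟨0,3,4⟩ g~>⟨4,3⟩
  e2=⟨0,0,1⟩ f~>⟨1,1,2⟩ g~>⟨3,0⟩
  result₁ = [2 4 3; 2 3 0]
2) trace h;k:
  e0=⟨1,0,0⟩ h~>⟨0,1,3⟩ k~>⟨1,2⟩
  e1=⟨0,1,0⟩ h~>⟨0,1,0⟩ k~>⟨4,3⟩
  e2=⟨0,0,1⟩ h~>⟨2,2,1⟩ k~>⟨1,0⟩
  result₂ = [1 4 1; 2 3 0]
Equal? NO — does not commute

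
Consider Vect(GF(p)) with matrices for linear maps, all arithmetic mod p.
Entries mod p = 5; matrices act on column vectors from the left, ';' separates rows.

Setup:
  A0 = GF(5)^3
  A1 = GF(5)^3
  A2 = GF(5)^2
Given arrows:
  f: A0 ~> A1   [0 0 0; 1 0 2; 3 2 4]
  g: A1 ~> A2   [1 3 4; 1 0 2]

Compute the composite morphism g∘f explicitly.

  e0=⟨1,0,0⟩ f~>⟨0,1,3⟩ g~>⟨0,1⟩
  e1=⟨0,1,0⟩ f~>⟨0,0,2⟩ g~>⟨3,4⟩
  e2=⟨0,0,1⟩ f~>⟨0,2,4⟩ g~>⟨2,3⟩
⟦path⟧: [0 3 2; 1 4 3]

Answer: [0 3 2; 1 4 3]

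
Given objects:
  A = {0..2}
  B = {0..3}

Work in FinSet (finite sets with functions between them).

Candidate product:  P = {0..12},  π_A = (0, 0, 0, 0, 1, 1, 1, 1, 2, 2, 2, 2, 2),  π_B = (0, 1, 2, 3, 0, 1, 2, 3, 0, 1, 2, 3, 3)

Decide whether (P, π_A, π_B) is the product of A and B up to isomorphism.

Answer: NOT A VALID PRODUCT — |P|=13 ≠ |A|·|B|=12

Work:
|A|·|B| = 3·4 = 12;  |P| = 13
  → cardinalities differ; no bijection possible.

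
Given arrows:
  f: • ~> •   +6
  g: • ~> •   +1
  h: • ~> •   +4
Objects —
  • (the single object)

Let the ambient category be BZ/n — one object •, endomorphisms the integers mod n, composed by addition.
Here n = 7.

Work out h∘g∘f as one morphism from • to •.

  0 +6≡6 +1≡0 +4≡4  (mod 7)
result: +4

Answer: +4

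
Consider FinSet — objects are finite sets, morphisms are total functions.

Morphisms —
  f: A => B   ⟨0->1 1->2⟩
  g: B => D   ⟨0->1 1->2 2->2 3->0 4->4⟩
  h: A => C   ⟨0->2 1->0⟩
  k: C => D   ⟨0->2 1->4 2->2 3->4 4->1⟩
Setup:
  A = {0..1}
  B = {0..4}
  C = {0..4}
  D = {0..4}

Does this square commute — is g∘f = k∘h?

1) trace f;g:
  0 f=>1 g=>2
  1 f=>2 g=>2
  composite₁ = ⟨0->2 1->2⟩
2) trace h;k:
  0 h=>2 k=>2
  1 h=>0 k=>2
  composite₂ = ⟨0->2 1->2⟩
Equal? same morphism ✓

Answer: COMMUTES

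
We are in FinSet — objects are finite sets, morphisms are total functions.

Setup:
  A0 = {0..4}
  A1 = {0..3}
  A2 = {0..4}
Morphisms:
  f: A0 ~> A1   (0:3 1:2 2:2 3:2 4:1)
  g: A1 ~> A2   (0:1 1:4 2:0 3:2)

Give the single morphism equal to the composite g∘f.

Answer: (0:2 1:0 2:0 3:0 4:4)

Trace:
  0 f~>3 g~>2
  1 f~>2 g~>0
  2 f~>2 g~>0
  3 f~>2 g~>0
  4 f~>1 g~>4
⟦path⟧: (0:2 1:0 2:0 3:0 4:4)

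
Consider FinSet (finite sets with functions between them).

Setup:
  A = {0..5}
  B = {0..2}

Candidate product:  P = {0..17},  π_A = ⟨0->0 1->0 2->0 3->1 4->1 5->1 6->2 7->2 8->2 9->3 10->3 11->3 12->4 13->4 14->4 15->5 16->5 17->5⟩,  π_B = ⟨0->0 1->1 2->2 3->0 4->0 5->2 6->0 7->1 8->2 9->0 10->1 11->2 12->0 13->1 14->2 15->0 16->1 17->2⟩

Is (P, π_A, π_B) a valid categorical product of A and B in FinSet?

|A|·|B| = 6·3 = 18;  |P| = 18
Check the pairing map k ↦ (π_A(k), π_B(k)):
  0 -> (0,0)
  1 -> (0,1)
  2 -> (0,2)
  3 -> (1,0)
  4 -> (1,0)  ✗ repeats pair of k=3
  5 -> (1,2)
  6 -> (2,0)
  7 -> (2,1)
  8 -> (2,2)
  9 -> (3,0)
  10 -> (3,1)
  11 -> (3,2)
  12 -> (4,0)
  13 -> (4,1)
  14 -> (4,2)
  15 -> (5,0)
  16 -> (5,1)
  17 -> (5,2)
distinct pairs in image: 17 / 18 needed
  → (1,0) hit at k=3 and k=4

Answer: NOT A VALID PRODUCT — duplicate pair at indices 3,4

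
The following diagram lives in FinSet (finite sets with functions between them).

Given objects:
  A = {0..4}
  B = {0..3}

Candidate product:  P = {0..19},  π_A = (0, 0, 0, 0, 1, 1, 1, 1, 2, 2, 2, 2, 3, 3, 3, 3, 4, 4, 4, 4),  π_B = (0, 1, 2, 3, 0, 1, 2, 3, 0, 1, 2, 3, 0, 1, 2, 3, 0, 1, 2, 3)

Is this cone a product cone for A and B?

Answer: VALID PRODUCT

Derivation:
|A|·|B| = 5·4 = 20;  |P| = 20
Check the pairing map k ↦ (π_A(k), π_B(k)):
  0 : (0,0)
  1 : (0,1)
  2 : (0,2)
  3 : (0,3)
  4 : (1,0)
  5 : (1,1)
  6 : (1,2)
  7 : (1,3)
  8 : (2,0)
  9 : (2,1)
  10 : (2,2)
  11 : (2,3)
  12 : (3,0)
  13 : (3,1)
  14 : (3,2)
  15 : (3,3)
  16 : (4,0)
  17 : (4,1)
  18 : (4,2)
  19 : (4,3)
distinct pairs in image: 20 / 20 needed
  → bijection onto A×B; projections well-typed.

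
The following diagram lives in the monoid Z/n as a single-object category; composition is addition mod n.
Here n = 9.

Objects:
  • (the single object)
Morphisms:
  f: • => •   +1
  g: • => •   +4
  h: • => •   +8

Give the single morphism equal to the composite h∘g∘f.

  0 +1≡1 +4≡5 +8≡4  (mod 9)
result: +4

Answer: +4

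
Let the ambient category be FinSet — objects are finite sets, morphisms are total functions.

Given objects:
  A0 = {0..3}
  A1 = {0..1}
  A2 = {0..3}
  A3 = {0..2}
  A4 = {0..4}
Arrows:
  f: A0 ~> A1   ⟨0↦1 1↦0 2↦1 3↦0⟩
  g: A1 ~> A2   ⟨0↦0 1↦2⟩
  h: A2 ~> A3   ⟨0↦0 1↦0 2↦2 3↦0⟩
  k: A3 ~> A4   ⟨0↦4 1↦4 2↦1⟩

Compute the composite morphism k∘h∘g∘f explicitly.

Answer: ⟨0↦1 1↦4 2↦1 3↦4⟩

Trace:
  0 f~>1 g~>2 h~>2 k~>1
  1 f~>0 g~>0 h~>0 k~>4
  2 f~>1 g~>2 h~>2 k~>1
  3 f~>0 g~>0 h~>0 k~>4
result: ⟨0↦1 1↦4 2↦1 3↦4⟩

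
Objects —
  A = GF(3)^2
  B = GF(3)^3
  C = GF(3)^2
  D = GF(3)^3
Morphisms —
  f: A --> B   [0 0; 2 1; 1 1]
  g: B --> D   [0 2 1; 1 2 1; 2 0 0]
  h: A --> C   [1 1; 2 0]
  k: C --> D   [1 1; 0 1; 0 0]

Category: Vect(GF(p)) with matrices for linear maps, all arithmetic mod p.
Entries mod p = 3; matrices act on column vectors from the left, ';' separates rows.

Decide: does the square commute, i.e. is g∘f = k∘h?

Along f;g (path 1):
  e0=[1,0] f-->[0,2,1] g-->[2,2,0]
  e1=[0,1] f-->[0,1,1] g-->[0,0,0]
  composite₁ = [2 0; 2 0; 0 0]
Along h;k (path 2):
  e0=[1,0] h-->[1,2] k-->[0,2,0]
  e1=[0,1] h-->[1,0] k-->[1,0,0]
  composite₂ = [0 1; 2 0; 0 0]
Equal? NO — does not commute

Answer: DOES NOT COMMUTE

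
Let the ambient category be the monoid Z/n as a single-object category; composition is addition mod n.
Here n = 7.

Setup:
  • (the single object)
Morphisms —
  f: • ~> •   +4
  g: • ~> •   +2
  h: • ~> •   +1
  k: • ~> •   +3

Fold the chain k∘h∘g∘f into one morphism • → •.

Answer: +3

Derivation:
  0 +4≡4 +2≡6 +1≡0 +3≡3  (mod 7)
result: +3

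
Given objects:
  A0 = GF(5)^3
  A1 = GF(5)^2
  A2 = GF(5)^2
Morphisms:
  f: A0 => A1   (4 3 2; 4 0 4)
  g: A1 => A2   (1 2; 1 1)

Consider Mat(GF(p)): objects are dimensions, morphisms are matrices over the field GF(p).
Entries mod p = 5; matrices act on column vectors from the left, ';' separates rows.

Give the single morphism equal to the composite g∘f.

  e0=[1,0,0] f=>[4,4] g=>[2,3]
  e1=[0,1,0] f=>[3,0] g=>[3,3]
  e2=[0,0,1] f=>[2,4] g=>[0,1]
⟦path⟧: (2 3 0; 3 3 1)

Answer: (2 3 0; 3 3 1)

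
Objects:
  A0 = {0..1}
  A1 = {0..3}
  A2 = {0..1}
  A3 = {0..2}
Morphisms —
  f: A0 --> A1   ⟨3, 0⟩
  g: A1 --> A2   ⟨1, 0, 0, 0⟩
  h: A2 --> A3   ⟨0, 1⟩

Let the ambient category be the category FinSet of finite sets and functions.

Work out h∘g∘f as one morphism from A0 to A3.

Answer: ⟨0, 1⟩

Work:
  0 f-->3 g-->0 h-->0
  1 f-->0 g-->1 h-->1
composite: ⟨0, 1⟩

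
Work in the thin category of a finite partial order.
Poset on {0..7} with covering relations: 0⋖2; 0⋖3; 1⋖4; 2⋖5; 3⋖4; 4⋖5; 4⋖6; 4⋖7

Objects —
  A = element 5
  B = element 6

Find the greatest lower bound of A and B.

Lower bounds of A=5 and B=6: {0,1,3,4}
  0 <= 4
  1 <= 4
  3 <= 4
  4 <= 4
glb = 4

Answer: A∧B = 4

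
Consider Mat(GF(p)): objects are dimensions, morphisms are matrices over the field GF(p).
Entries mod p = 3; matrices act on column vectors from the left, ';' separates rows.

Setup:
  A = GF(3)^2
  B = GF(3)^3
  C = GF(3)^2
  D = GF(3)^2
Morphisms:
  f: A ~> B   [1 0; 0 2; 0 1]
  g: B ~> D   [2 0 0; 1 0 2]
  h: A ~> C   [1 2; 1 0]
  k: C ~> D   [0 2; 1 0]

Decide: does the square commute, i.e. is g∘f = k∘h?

Answer: COMMUTES

Derivation:
Path 1 = f;g:
  e0=⟨1,0⟩ f~>⟨1,0,0⟩ g~>⟨2,1⟩
  e1=⟨0,1⟩ f~>⟨0,2,1⟩ g~>⟨0,2⟩
  ⟦path⟧₁ = [2 0; 1 2]
Path 2 = h;k:
  e0=⟨1,0⟩ h~>⟨1,1⟩ k~>⟨2,1⟩
  e1=⟨0,1⟩ h~>⟨2,0⟩ k~>⟨0,2⟩
  ⟦path⟧₂ = [2 0; 1 2]
Equal? YES — commutes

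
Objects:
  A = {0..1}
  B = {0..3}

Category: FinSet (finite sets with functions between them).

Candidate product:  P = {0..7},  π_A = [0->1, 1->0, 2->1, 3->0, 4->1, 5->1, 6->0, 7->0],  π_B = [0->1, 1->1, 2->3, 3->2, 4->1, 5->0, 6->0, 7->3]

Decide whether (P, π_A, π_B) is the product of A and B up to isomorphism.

Answer: NOT A VALID PRODUCT — duplicate pair at indices 4,0

Work:
|A|·|B| = 2·4 = 8;  |P| = 8
Check the pairing map k ↦ (π_A(k), π_B(k)):
  0 -> (1,1)
  1 -> (0,1)
  2 -> (1,3)
  3 -> (0,2)
  4 -> (1,1)  ✗ repeats pair of k=0
  5 -> (1,0)
  6 -> (0,0)
  7 -> (0,3)
distinct pairs in image: 7 / 8 needed
  → (1,1) hit at k=0 and k=4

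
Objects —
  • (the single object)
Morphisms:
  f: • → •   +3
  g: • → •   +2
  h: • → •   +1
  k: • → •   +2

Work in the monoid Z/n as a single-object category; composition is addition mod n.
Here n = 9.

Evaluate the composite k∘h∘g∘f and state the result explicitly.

  0 +3≡3 +2≡5 +1≡6 +2≡8  (mod 9)
⟦path⟧: +8

Answer: +8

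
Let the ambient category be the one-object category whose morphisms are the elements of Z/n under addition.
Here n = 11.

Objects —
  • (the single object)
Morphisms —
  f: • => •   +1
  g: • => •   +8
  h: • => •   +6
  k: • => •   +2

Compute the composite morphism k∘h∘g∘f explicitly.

  0 +1≡1 +8≡9 +6≡4 +2≡6  (mod 11)
⟦path⟧: +6

Answer: +6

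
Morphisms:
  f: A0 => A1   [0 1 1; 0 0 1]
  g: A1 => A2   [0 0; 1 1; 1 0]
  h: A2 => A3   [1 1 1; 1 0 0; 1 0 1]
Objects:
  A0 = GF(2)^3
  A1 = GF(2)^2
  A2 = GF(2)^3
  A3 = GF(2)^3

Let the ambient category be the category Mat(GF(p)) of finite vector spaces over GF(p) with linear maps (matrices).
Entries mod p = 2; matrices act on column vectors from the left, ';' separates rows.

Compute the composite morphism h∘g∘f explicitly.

  e0=(1,0,0) f=>(0,0) g=>(0,0,0) h=>(0,0,0)
  e1=(0,1,0) f=>(1,0) g=>(0,1,1) h=>(0,0,1)
  e2=(0,0,1) f=>(1,1) g=>(0,0,1) h=>(1,0,1)
⟦path⟧: [0 0 1; 0 0 0; 0 1 1]

Answer: [0 0 1; 0 0 0; 0 1 1]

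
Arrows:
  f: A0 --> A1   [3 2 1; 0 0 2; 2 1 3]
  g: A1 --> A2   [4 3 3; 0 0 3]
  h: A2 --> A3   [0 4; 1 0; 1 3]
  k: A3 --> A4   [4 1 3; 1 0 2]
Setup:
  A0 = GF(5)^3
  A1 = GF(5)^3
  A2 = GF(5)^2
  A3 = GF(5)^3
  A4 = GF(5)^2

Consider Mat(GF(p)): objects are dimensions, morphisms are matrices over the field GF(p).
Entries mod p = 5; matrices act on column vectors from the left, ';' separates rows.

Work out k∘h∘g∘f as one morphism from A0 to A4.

  e0=[1,0,0] f-->[3,0,2] g-->[3,1] h-->[4,3,1] k-->[2,1]
  e1=[0,1,0] f-->[2,0,1] g-->[1,3] h-->[2,1,0] k-->[4,2]
  e2=[0,0,1] f-->[1,2,3] g-->[4,4] h-->[1,4,1] k-->[1,3]
composite: [2 4 1; 1 2 3]

Answer: [2 4 1; 1 2 3]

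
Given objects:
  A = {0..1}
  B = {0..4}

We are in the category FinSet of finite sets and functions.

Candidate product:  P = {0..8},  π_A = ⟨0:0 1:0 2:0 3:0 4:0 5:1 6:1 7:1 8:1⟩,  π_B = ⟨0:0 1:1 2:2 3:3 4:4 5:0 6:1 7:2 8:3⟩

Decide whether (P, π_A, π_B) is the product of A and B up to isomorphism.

Answer: NOT A VALID PRODUCT — |P|=9 ≠ |A|·|B|=10

Work:
|A|·|B| = 2·5 = 10;  |P| = 9
  → cardinalities differ; no bijection possible.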